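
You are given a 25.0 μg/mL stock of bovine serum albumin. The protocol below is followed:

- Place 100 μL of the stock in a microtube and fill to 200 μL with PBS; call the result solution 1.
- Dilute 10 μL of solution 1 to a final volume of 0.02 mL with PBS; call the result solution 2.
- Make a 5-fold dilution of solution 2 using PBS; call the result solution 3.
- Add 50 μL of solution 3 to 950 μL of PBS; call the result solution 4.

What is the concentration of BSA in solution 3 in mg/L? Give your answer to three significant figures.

Step 1: 100 μL brought to 200 μL → factor 200/100 = 2
Step 2: 10 μL brought to 0.02 mL → factor 20/10 = 2
Step 3: 5-fold → factor 5
Dilution factor through solution 3 = 2 × 2 × 5 = 20
[solution 3] = 25.0 μg/mL / 20 = 1.250 μg/mL = 1.25 mg/L

1.25 mg/L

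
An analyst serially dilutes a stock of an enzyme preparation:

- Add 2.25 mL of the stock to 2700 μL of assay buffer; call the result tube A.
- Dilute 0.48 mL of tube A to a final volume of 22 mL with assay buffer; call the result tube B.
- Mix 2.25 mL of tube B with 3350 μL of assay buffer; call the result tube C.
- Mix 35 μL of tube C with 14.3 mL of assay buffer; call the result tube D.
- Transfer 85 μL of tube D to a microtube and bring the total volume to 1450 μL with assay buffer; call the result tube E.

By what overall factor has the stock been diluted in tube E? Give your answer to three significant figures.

1.75 × 10^6

Step 1: 2.25 mL + 2700 μL = 4.95 mL total → factor 4.95/2.25 = 2.2
Step 2: 0.48 mL brought to 22 mL → factor 22/0.48 = 45.833
Step 3: 2.25 mL + 3350 μL = 5.6 mL total → factor 5.6/2.25 = 2.4889
Step 4: 35 μL + 14.3 mL = 14335 μL total → factor 14335/35 = 409.57
Step 5: 85 μL brought to 1450 μL → factor 1450/85 = 17.059
Overall dilution factor = 2.2 × 45.833 × 2.4889 × 409.57 × 17.059 = 1.7534 × 10^6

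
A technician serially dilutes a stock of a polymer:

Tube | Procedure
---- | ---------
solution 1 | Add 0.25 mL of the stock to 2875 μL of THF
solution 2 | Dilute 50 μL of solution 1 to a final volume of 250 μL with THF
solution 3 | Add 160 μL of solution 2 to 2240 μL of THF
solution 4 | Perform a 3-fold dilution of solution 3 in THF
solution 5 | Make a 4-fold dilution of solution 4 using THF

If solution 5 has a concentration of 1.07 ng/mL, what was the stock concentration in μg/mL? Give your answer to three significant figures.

Step 1: 0.25 mL + 2875 μL = 3.125 mL total → factor 3.125/0.25 = 12.5
Step 2: 50 μL brought to 250 μL → factor 250/50 = 5
Step 3: 160 μL + 2240 μL = 2400 μL total → factor 2400/160 = 15
Step 4: 3-fold → factor 3
Step 5: 4-fold → factor 4
Overall dilution factor = 12.5 × 5 × 15 × 3 × 4 = 11250
Stock = 1.07 ng/mL × 11250 = 1.204 × 10^4 ng/mL = 12.0 μg/mL

12.0 μg/mL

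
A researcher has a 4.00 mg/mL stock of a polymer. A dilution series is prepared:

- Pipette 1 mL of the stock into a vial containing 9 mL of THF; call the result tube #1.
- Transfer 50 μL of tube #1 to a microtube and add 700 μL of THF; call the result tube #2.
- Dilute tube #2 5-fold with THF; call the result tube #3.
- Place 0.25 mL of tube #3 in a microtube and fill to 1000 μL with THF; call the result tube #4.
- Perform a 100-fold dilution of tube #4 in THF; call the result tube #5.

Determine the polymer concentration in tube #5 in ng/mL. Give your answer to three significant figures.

13.3 ng/mL

Step 1: 1 mL + 9 mL = 10 mL total → factor 10/1 = 10
Step 2: 50 μL + 700 μL = 750 μL total → factor 750/50 = 15
Step 3: 5-fold → factor 5
Step 4: 0.25 mL brought to 1000 μL → factor 1/0.25 = 4
Step 5: 100-fold → factor 100
Overall dilution factor = 10 × 15 × 5 × 4 × 100 = 3 × 10^5
Final = 4.00 mg/mL / 3 × 10^5 = 1.333 × 10^-5 mg/mL = 13.3 ng/mL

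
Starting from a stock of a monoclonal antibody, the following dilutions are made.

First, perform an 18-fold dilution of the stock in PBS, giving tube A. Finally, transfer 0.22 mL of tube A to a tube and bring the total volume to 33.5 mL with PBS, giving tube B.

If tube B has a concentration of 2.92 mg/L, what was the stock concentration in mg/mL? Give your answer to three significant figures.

8.00 mg/mL

Step 1: 18-fold → factor 18
Step 2: 0.22 mL brought to 33.5 mL → factor 33.5/0.22 = 152.27
Overall dilution factor = 18 × 152.27 = 2740.9
Stock = 2.92 mg/L × 2740.9 = 8003 mg/L = 8.00 mg/mL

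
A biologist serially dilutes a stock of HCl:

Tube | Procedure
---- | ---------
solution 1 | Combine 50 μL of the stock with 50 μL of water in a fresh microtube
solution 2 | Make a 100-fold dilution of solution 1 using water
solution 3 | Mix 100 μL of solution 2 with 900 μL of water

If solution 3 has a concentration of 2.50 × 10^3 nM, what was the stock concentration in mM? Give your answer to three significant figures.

Step 1: 50 μL + 50 μL = 100 μL total → factor 100/50 = 2
Step 2: 100-fold → factor 100
Step 3: 100 μL + 900 μL = 1000 μL total → factor 1000/100 = 10
Overall dilution factor = 2 × 100 × 10 = 2000
Stock = 2.50 × 10^3 nM × 2000 = 5.000 × 10^6 nM = 5.00 mM

5.00 mM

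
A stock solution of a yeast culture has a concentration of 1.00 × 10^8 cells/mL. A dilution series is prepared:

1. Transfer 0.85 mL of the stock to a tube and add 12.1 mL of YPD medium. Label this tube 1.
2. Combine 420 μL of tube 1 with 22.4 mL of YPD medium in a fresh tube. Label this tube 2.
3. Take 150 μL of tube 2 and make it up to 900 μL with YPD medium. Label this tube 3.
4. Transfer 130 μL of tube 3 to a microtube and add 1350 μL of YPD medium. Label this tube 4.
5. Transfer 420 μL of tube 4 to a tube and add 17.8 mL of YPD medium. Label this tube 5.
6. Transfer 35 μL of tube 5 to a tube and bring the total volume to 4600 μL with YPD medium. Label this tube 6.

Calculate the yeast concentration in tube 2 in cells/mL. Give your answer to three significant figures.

1.21 × 10^5 cells/mL

Step 1: 0.85 mL + 12.1 mL = 12.95 mL total → factor 12.95/0.85 = 15.235
Step 2: 420 μL + 22.4 mL = 22820 μL total → factor 22820/420 = 54.333
Dilution factor through tube 2 = 15.235 × 54.333 = 827.78
[tube 2] = 1.00 × 10^8 cells/mL / 827.78 = 1.21 × 10^5 cells/mL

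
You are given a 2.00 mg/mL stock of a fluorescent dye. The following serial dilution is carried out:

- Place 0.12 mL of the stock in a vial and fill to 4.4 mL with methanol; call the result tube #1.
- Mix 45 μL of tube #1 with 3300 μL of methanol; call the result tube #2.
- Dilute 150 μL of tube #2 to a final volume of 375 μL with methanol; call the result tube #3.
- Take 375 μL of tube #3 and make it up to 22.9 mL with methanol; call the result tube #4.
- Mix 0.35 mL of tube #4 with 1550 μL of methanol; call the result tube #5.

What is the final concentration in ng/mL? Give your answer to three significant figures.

0.885 ng/mL

Step 1: 0.12 mL brought to 4.4 mL → factor 4.4/0.12 = 36.667
Step 2: 45 μL + 3300 μL = 3345 μL total → factor 3345/45 = 74.333
Step 3: 150 μL brought to 375 μL → factor 375/150 = 2.5
Step 4: 375 μL brought to 22.9 mL → factor 22900/375 = 61.067
Step 5: 0.35 mL + 1550 μL = 1.9 mL total → factor 1.9/0.35 = 5.4286
Overall dilution factor = 36.667 × 74.333 × 2.5 × 61.067 × 5.4286 = 2.2588 × 10^6
Final = 2.00 mg/mL / 2.2588 × 10^6 = 8.854 × 10^-7 mg/mL = 0.885 ng/mL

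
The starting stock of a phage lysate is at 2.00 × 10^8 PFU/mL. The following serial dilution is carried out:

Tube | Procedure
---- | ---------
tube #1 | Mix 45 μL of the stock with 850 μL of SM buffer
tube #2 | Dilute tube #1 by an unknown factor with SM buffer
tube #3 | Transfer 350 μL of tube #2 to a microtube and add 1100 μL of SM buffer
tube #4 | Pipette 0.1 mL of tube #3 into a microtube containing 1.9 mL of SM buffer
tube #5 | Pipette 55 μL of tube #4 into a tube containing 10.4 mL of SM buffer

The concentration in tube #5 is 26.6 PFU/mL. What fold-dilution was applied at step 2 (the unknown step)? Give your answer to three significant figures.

24.0-fold

Step 1: 45 μL + 850 μL = 895 μL total → factor 895/45 = 19.889
Step 2: unknown factor x
Step 3: 350 μL + 1100 μL = 1450 μL total → factor 1450/350 = 4.1429
Step 4: 0.1 mL + 1.9 mL = 2 mL total → factor 2/0.1 = 20
Step 5: 55 μL + 10.4 mL = 10455 μL total → factor 10455/55 = 190.09
Product of known-step factors = 3.1326 × 10^5
Overall factor = 2.00 × 10^8 PFU/mL / (26.6 PFU/mL) = 7.5188 × 10^6
x = 7.5188 × 10^6 / 3.1326 × 10^5 = 24.0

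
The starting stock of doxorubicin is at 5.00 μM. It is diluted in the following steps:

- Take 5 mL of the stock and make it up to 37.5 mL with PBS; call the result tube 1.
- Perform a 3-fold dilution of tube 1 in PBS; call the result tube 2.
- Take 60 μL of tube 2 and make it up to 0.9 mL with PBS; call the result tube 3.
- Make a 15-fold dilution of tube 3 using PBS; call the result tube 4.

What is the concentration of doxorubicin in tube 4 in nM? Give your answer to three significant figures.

Step 1: 5 mL brought to 37.5 mL → factor 37.5/5 = 7.5
Step 2: 3-fold → factor 3
Step 3: 60 μL brought to 0.9 mL → factor 900/60 = 15
Step 4: 15-fold → factor 15
Overall dilution factor = 7.5 × 3 × 15 × 15 = 5062.5
Final = 5.00 μM / 5062.5 = 0.0009877 μM = 0.988 nM

0.988 nM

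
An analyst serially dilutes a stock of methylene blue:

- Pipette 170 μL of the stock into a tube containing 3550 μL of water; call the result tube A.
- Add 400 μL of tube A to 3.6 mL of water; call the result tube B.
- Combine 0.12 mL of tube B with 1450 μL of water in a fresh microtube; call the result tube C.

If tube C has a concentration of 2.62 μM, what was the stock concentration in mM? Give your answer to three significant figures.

Step 1: 170 μL + 3550 μL = 3720 μL total → factor 3720/170 = 21.882
Step 2: 400 μL + 3.6 mL = 4000 μL total → factor 4000/400 = 10
Step 3: 0.12 mL + 1450 μL = 1.57 mL total → factor 1.57/0.12 = 13.083
Overall dilution factor = 21.882 × 10 × 13.083 = 2862.9
Stock = 2.62 μM × 2862.9 = 7501 μM = 7.50 mM

7.50 mM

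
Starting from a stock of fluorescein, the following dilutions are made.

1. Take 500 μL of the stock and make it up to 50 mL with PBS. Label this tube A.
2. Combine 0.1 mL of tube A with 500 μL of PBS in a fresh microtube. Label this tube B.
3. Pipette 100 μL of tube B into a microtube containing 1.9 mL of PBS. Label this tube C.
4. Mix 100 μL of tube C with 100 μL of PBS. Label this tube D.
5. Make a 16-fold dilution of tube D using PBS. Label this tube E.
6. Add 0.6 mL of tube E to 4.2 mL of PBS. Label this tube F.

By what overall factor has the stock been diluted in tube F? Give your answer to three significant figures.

3.07 × 10^6

Step 1: 500 μL brought to 50 mL → factor 50000/500 = 100
Step 2: 0.1 mL + 500 μL = 0.6 mL total → factor 0.6/0.1 = 6
Step 3: 100 μL + 1.9 mL = 2000 μL total → factor 2000/100 = 20
Step 4: 100 μL + 100 μL = 200 μL total → factor 200/100 = 2
Step 5: 16-fold → factor 16
Step 6: 0.6 mL + 4.2 mL = 4.8 mL total → factor 4.8/0.6 = 8
Overall dilution factor = 100 × 6 × 20 × 2 × 16 × 8 = 3.072 × 10^6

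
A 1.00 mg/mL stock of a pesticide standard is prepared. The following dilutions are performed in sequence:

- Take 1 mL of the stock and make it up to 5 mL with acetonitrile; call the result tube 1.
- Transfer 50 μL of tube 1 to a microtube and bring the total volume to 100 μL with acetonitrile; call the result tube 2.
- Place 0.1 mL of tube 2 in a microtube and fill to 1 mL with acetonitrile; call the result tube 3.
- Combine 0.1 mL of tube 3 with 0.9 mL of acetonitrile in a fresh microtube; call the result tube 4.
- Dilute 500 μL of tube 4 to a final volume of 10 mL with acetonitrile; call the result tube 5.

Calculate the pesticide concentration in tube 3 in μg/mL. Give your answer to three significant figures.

10.0 μg/mL

Step 1: 1 mL brought to 5 mL → factor 5/1 = 5
Step 2: 50 μL brought to 100 μL → factor 100/50 = 2
Step 3: 0.1 mL brought to 1 mL → factor 1/0.1 = 10
Dilution factor through tube 3 = 5 × 2 × 10 = 100
[tube 3] = 1.00 mg/mL / 100 = 0.01000 mg/mL = 10.0 μg/mL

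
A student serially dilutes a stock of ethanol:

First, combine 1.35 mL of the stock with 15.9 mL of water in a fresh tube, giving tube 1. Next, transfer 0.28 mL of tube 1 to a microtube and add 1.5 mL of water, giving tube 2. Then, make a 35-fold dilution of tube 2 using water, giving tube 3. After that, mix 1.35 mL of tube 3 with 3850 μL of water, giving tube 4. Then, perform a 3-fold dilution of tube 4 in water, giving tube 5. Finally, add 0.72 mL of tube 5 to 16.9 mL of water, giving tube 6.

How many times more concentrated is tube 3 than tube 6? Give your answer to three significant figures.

283

Step 1: 1.35 mL + 15.9 mL = 17.25 mL total → factor 17.25/1.35 = 12.778
Step 2: 0.28 mL + 1.5 mL = 1.78 mL total → factor 1.78/0.28 = 6.3571
Step 3: 35-fold → factor 35
Step 4: 1.35 mL + 3850 μL = 5.2 mL total → factor 5.2/1.35 = 3.8519
Step 5: 3-fold → factor 3
Step 6: 0.72 mL + 16.9 mL = 17.62 mL total → factor 17.62/0.72 = 24.472
Dilution factor to tube 3 = 2843.1; to tube 6 = 8.0399 × 10^5
[tube 3]/[tube 6] = (factor to tube 6)/(factor to tube 3) = 8.0399 × 10^5/2843.1 = 283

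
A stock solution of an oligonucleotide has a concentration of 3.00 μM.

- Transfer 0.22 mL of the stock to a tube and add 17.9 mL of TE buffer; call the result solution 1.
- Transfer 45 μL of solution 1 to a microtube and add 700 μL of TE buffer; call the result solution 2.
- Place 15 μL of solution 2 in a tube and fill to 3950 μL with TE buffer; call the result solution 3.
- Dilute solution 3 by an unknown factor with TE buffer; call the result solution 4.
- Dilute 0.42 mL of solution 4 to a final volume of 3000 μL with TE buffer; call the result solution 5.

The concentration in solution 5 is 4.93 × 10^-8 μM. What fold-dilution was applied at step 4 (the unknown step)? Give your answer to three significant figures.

23.7-fold

Step 1: 0.22 mL + 17.9 mL = 18.12 mL total → factor 18.12/0.22 = 82.364
Step 2: 45 μL + 700 μL = 745 μL total → factor 745/45 = 16.556
Step 3: 15 μL brought to 3950 μL → factor 3950/15 = 263.33
Step 4: unknown factor x
Step 5: 0.42 mL brought to 3000 μL → factor 3/0.42 = 7.1429
Product of known-step factors = 2.5648 × 10^6
Overall factor = 3.00 μM / (4.93 × 10^-8 μM) = 6.0852 × 10^7
x = 6.0852 × 10^7 / 2.5648 × 10^6 = 23.7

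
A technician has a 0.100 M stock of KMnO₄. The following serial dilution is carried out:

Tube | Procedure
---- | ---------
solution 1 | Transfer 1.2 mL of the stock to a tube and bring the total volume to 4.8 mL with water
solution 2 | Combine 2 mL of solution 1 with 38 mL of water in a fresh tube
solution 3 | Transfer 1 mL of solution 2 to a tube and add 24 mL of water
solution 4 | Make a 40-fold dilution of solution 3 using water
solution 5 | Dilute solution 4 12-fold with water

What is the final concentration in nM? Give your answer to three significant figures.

Step 1: 1.2 mL brought to 4.8 mL → factor 4.8/1.2 = 4
Step 2: 2 mL + 38 mL = 40 mL total → factor 40/2 = 20
Step 3: 1 mL + 24 mL = 25 mL total → factor 25/1 = 25
Step 4: 40-fold → factor 40
Step 5: 12-fold → factor 12
Overall dilution factor = 4 × 20 × 25 × 40 × 12 = 9.6 × 10^5
Final = 0.100 M / 9.6 × 10^5 = 1.042 × 10^-7 M = 104 nM

104 nM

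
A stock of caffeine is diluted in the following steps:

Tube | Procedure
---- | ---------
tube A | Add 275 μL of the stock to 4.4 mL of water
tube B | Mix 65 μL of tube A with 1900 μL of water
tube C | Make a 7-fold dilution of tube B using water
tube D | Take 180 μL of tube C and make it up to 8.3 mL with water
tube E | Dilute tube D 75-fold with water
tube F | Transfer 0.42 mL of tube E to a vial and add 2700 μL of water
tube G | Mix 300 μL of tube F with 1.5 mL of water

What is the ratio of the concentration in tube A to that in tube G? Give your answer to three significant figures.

3.26 × 10^7

Step 1: 275 μL + 4.4 mL = 4675 μL total → factor 4675/275 = 17
Step 2: 65 μL + 1900 μL = 1965 μL total → factor 1965/65 = 30.231
Step 3: 7-fold → factor 7
Step 4: 180 μL brought to 8.3 mL → factor 8300/180 = 46.111
Step 5: 75-fold → factor 75
Step 6: 0.42 mL + 2700 μL = 3.12 mL total → factor 3.12/0.42 = 7.4286
Step 7: 300 μL + 1.5 mL = 1800 μL total → factor 1800/300 = 6
Dilution factor to tube A = 17; to tube G = 5.5452 × 10^8
[tube A]/[tube G] = (factor to tube G)/(factor to tube A) = 5.5452 × 10^8/17 = 3.26 × 10^7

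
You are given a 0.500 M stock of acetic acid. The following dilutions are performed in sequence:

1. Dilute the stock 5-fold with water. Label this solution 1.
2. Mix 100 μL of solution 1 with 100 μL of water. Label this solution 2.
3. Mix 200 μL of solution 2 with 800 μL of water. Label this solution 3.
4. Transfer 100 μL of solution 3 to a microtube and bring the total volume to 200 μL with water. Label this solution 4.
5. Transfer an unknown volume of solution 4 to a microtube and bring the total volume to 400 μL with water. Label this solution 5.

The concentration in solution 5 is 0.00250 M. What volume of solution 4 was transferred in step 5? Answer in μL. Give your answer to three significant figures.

Step 1: 5-fold → factor 5
Step 2: 100 μL + 100 μL = 200 μL total → factor 200/100 = 2
Step 3: 200 μL + 800 μL = 1000 μL total → factor 1000/200 = 5
Step 4: 100 μL brought to 200 μL → factor 200/100 = 2
Step 5: v brought to 400 μL → factor = 400 μL/v
Product of known-step factors = 100
Overall factor = 0.500 M / (0.00250 M) = 200
Step-5 factor = 200 / 100 = 2
v = 400 μL / 2 = 200 μL

200 μL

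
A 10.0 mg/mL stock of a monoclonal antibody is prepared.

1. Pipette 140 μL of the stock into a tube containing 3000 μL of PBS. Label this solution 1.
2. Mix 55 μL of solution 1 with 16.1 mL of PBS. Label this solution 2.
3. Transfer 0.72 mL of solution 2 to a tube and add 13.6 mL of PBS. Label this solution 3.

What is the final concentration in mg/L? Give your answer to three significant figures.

Step 1: 140 μL + 3000 μL = 3140 μL total → factor 3140/140 = 22.429
Step 2: 55 μL + 16.1 mL = 16155 μL total → factor 16155/55 = 293.73
Step 3: 0.72 mL + 13.6 mL = 14.32 mL total → factor 14.32/0.72 = 19.889
Overall dilution factor = 22.429 × 293.73 × 19.889 = 1.3103 × 10^5
Final = 10.0 mg/mL / 1.3103 × 10^5 = 7.632 × 10^-5 mg/mL = 0.0763 mg/L

0.0763 mg/L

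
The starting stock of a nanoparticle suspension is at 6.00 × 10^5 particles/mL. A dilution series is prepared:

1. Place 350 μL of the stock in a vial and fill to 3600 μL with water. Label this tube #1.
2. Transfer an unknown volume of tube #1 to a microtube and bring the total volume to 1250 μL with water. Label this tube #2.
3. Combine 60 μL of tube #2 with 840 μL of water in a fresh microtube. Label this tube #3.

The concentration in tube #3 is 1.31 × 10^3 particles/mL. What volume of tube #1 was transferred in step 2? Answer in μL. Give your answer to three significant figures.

Step 1: 350 μL brought to 3600 μL → factor 3600/350 = 10.286
Step 2: v brought to 1250 μL → factor = 1250 μL/v
Step 3: 60 μL + 840 μL = 900 μL total → factor 900/60 = 15
Product of known-step factors = 154.29
Overall factor = 6.00 × 10^5 particles/mL / (1.31 × 10^3 particles/mL) = 458.02
Step-2 factor = 458.02 / 154.29 = 2.9686
v = 1250 μL / 2.9686 = 421 μL

421 μL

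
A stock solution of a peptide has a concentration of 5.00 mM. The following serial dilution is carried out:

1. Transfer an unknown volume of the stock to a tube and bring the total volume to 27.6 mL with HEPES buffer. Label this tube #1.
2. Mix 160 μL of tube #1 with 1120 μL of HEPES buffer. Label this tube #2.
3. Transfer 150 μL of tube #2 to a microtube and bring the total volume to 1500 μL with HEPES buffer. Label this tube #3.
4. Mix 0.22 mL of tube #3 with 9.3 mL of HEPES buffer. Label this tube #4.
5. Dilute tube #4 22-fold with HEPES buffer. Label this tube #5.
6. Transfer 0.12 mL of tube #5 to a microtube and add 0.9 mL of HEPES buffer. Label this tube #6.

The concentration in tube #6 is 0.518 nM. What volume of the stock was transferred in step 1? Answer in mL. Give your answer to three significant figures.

Step 1: v brought to 27.6 mL → factor = 27.6 mL/v
Step 2: 160 μL + 1120 μL = 1280 μL total → factor 1280/160 = 8
Step 3: 150 μL brought to 1500 μL → factor 1500/150 = 10
Step 4: 0.22 mL + 9.3 mL = 9.52 mL total → factor 9.52/0.22 = 43.273
Step 5: 22-fold → factor 22
Step 6: 0.12 mL + 0.9 mL = 1.02 mL total → factor 1.02/0.12 = 8.5
Product of known-step factors = 6.4736 × 10^5
Overall factor = 5.00 mM / (0.518 nM) = 9.6525 × 10^6
Step-1 factor = 9.6525 × 10^6 / 6.4736 × 10^5 = 14.911
v = 27.6 mL / 14.911 = 1.85 mL

1.85 mL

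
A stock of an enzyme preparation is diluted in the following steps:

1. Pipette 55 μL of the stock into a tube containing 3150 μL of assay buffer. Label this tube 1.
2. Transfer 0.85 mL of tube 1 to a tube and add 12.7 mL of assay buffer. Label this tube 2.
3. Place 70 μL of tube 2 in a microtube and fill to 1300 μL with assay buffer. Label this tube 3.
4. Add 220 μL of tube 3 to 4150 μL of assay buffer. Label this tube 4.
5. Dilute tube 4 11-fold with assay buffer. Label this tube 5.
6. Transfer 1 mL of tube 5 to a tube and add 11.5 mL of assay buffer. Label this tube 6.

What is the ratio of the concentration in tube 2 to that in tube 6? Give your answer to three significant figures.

5.07 × 10^4

Step 1: 55 μL + 3150 μL = 3205 μL total → factor 3205/55 = 58.273
Step 2: 0.85 mL + 12.7 mL = 13.55 mL total → factor 13.55/0.85 = 15.941
Step 3: 70 μL brought to 1300 μL → factor 1300/70 = 18.571
Step 4: 220 μL + 4150 μL = 4370 μL total → factor 4370/220 = 19.864
Step 5: 11-fold → factor 11
Step 6: 1 mL + 11.5 mL = 12.5 mL total → factor 12.5/1 = 12.5
Dilution factor to tube 2 = 928.94; to tube 6 = 4.7119 × 10^7
[tube 2]/[tube 6] = (factor to tube 6)/(factor to tube 2) = 4.7119 × 10^7/928.94 = 5.07 × 10^4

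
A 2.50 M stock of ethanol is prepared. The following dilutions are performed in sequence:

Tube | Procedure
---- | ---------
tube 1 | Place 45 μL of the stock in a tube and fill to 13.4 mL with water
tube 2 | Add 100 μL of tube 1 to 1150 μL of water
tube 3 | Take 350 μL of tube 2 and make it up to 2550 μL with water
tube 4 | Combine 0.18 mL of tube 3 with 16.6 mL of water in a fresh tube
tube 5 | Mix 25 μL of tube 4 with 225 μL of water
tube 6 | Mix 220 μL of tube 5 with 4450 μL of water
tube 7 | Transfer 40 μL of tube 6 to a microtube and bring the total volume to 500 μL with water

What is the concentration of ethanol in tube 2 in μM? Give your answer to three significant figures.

Step 1: 45 μL brought to 13.4 mL → factor 13400/45 = 297.78
Step 2: 100 μL + 1150 μL = 1250 μL total → factor 1250/100 = 12.5
Dilution factor through tube 2 = 297.78 × 12.5 = 3722.2
[tube 2] = 2.50 M / 3722.2 = 0.0006716 M = 672 μM

672 μM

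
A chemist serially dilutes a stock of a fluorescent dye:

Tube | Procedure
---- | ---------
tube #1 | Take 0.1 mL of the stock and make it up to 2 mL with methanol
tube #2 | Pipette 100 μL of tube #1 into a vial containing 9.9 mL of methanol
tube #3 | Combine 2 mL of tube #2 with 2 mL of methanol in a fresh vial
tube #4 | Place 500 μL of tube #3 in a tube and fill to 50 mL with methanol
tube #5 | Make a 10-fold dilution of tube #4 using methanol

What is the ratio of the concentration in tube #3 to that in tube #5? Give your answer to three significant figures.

1.00 × 10^3

Step 1: 0.1 mL brought to 2 mL → factor 2/0.1 = 20
Step 2: 100 μL + 9.9 mL = 10000 μL total → factor 10000/100 = 100
Step 3: 2 mL + 2 mL = 4 mL total → factor 4/2 = 2
Step 4: 500 μL brought to 50 mL → factor 50000/500 = 100
Step 5: 10-fold → factor 10
Dilution factor to tube #3 = 4000; to tube #5 = 4 × 10^6
[tube #3]/[tube #5] = (factor to tube #5)/(factor to tube #3) = 4 × 10^6/4000 = 1.00 × 10^3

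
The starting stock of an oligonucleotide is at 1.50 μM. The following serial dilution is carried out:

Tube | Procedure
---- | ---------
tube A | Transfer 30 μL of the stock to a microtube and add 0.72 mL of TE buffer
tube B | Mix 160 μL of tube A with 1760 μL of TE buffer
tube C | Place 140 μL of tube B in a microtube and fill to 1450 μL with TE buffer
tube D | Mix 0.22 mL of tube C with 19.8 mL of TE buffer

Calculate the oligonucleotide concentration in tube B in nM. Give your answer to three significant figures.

Step 1: 30 μL + 0.72 mL = 750 μL total → factor 750/30 = 25
Step 2: 160 μL + 1760 μL = 1920 μL total → factor 1920/160 = 12
Dilution factor through tube B = 25 × 12 = 300
[tube B] = 1.50 μM / 300 = 0.005000 μM = 5.00 nM

5.00 nM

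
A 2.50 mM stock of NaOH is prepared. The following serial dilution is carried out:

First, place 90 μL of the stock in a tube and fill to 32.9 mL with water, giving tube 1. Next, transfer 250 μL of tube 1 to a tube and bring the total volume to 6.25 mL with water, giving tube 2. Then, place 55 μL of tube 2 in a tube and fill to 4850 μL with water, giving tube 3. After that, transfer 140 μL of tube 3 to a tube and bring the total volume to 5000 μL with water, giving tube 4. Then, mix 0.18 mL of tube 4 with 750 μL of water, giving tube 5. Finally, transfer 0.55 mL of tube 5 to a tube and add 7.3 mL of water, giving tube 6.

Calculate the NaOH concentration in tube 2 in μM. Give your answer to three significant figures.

Step 1: 90 μL brought to 32.9 mL → factor 32900/90 = 365.56
Step 2: 250 μL brought to 6.25 mL → factor 6250/250 = 25
Dilution factor through tube 2 = 365.56 × 25 = 9138.9
[tube 2] = 2.50 mM / 9138.9 = 0.0002736 mM = 0.274 μM

0.274 μM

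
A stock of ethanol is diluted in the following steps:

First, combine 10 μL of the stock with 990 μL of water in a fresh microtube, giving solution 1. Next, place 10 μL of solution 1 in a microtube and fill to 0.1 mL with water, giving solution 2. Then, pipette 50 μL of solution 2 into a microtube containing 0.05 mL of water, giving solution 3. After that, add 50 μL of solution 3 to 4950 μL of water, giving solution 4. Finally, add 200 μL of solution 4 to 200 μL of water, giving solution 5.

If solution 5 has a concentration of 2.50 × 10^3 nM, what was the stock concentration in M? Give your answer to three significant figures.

1.00 M

Step 1: 10 μL + 990 μL = 1000 μL total → factor 1000/10 = 100
Step 2: 10 μL brought to 0.1 mL → factor 100/10 = 10
Step 3: 50 μL + 0.05 mL = 100 μL total → factor 100/50 = 2
Step 4: 50 μL + 4950 μL = 5000 μL total → factor 5000/50 = 100
Step 5: 200 μL + 200 μL = 400 μL total → factor 400/200 = 2
Overall dilution factor = 100 × 10 × 2 × 100 × 2 = 4 × 10^5
Stock = 2.50 × 10^3 nM × 4 × 10^5 = 1.000 × 10^9 nM = 1.00 M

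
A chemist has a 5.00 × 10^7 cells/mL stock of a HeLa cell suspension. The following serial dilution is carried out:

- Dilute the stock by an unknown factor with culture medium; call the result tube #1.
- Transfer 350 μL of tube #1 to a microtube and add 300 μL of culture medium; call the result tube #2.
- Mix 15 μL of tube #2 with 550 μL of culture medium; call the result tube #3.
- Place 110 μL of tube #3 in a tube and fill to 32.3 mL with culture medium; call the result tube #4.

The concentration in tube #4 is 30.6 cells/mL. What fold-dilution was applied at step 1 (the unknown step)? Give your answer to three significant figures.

79.5-fold

Step 1: unknown factor x
Step 2: 350 μL + 300 μL = 650 μL total → factor 650/350 = 1.8571
Step 3: 15 μL + 550 μL = 565 μL total → factor 565/15 = 37.667
Step 4: 110 μL brought to 32.3 mL → factor 32300/110 = 293.64
Product of known-step factors = 20541
Overall factor = 5.00 × 10^7 cells/mL / (30.6 cells/mL) = 1.634 × 10^6
x = 1.634 × 10^6 / 20541 = 79.5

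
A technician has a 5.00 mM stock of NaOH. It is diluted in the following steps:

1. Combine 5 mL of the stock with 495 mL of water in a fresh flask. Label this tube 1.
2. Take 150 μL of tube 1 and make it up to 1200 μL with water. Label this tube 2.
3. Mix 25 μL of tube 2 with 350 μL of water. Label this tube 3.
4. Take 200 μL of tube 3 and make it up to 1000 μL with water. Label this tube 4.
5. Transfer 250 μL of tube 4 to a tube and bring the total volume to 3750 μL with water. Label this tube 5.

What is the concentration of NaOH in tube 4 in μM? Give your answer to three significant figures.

Step 1: 5 mL + 495 mL = 500 mL total → factor 500/5 = 100
Step 2: 150 μL brought to 1200 μL → factor 1200/150 = 8
Step 3: 25 μL + 350 μL = 375 μL total → factor 375/25 = 15
Step 4: 200 μL brought to 1000 μL → factor 1000/200 = 5
Dilution factor through tube 4 = 100 × 8 × 15 × 5 = 60000
[tube 4] = 5.00 mM / 60000 = 8.333 × 10^-5 mM = 0.0833 μM

0.0833 μM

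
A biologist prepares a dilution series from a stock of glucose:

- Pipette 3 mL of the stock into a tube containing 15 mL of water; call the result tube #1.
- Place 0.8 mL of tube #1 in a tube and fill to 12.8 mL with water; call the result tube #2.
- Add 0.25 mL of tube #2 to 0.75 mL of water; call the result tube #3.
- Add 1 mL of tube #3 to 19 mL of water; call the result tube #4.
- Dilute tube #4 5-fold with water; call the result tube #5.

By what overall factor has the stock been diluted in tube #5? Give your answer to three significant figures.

3.84 × 10^4

Step 1: 3 mL + 15 mL = 18 mL total → factor 18/3 = 6
Step 2: 0.8 mL brought to 12.8 mL → factor 12.8/0.8 = 16
Step 3: 0.25 mL + 0.75 mL = 1 mL total → factor 1/0.25 = 4
Step 4: 1 mL + 19 mL = 20 mL total → factor 20/1 = 20
Step 5: 5-fold → factor 5
Overall dilution factor = 6 × 16 × 4 × 20 × 5 = 38400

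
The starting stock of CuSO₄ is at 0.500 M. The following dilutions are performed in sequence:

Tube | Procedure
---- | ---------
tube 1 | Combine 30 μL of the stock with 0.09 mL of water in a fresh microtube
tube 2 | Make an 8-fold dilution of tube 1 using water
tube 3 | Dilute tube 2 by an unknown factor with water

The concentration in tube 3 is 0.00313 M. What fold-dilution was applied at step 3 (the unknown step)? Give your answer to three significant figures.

Step 1: 30 μL + 0.09 mL = 120 μL total → factor 120/30 = 4
Step 2: 8-fold → factor 8
Step 3: unknown factor x
Product of known-step factors = 32
Overall factor = 0.500 M / (0.00313 M) = 159.74
x = 159.74 / 32 = 4.99

4.99-fold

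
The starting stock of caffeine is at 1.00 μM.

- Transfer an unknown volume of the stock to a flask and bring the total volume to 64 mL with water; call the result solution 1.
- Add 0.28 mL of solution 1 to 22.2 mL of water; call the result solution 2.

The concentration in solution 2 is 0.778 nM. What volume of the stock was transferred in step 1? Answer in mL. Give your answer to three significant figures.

Step 1: v brought to 64 mL → factor = 64 mL/v
Step 2: 0.28 mL + 22.2 mL = 22.48 mL total → factor 22.48/0.28 = 80.286
Product of known-step factors = 80.286
Overall factor = 1.00 μM / (0.778 nM) = 1285.3
Step-1 factor = 1285.3 / 80.286 = 16.01
v = 64 mL / 16.01 = 4.00 mL

4.00 mL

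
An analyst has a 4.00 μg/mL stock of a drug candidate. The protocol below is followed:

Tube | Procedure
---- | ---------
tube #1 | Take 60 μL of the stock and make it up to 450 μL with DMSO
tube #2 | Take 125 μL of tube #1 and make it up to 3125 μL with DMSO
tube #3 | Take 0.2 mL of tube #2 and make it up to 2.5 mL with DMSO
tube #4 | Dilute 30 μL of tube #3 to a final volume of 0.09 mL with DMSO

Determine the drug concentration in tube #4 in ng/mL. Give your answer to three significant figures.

Step 1: 60 μL brought to 450 μL → factor 450/60 = 7.5
Step 2: 125 μL brought to 3125 μL → factor 3125/125 = 25
Step 3: 0.2 mL brought to 2.5 mL → factor 2.5/0.2 = 12.5
Step 4: 30 μL brought to 0.09 mL → factor 90/30 = 3
Overall dilution factor = 7.5 × 25 × 12.5 × 3 = 7031.2
Final = 4.00 μg/mL / 7031.2 = 0.0005689 μg/mL = 0.569 ng/mL

0.569 ng/mL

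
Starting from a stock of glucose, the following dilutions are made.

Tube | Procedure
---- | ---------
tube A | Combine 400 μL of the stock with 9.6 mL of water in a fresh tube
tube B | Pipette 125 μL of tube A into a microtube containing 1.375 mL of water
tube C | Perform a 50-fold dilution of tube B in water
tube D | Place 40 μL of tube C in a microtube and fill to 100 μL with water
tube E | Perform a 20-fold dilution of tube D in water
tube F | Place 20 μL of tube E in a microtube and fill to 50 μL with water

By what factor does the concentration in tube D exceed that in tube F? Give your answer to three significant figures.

Step 1: 400 μL + 9.6 mL = 10000 μL total → factor 10000/400 = 25
Step 2: 125 μL + 1.375 mL = 1500 μL total → factor 1500/125 = 12
Step 3: 50-fold → factor 50
Step 4: 40 μL brought to 100 μL → factor 100/40 = 2.5
Step 5: 20-fold → factor 20
Step 6: 20 μL brought to 50 μL → factor 50/20 = 2.5
Dilution factor to tube D = 37500; to tube F = 1.875 × 10^6
[tube D]/[tube F] = (factor to tube F)/(factor to tube D) = 1.875 × 10^6/37500 = 50.0

50.0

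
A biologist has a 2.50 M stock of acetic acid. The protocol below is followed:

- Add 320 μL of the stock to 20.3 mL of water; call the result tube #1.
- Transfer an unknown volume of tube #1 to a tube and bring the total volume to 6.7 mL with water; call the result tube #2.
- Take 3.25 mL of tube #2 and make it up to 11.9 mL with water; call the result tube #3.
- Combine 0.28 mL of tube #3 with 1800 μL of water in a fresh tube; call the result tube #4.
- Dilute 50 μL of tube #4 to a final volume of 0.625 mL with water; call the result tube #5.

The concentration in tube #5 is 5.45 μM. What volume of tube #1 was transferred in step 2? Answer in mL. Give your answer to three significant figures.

0.320 mL

Step 1: 320 μL + 20.3 mL = 20620 μL total → factor 20620/320 = 64.438
Step 2: v brought to 6.7 mL → factor = 6.7 mL/v
Step 3: 3.25 mL brought to 11.9 mL → factor 11.9/3.25 = 3.6615
Step 4: 0.28 mL + 1800 μL = 2.08 mL total → factor 2.08/0.28 = 7.4286
Step 5: 50 μL brought to 0.625 mL → factor 625/50 = 12.5
Product of known-step factors = 21909
Overall factor = 2.50 M / (5.45 μM) = 4.5872 × 10^5
Step-2 factor = 4.5872 × 10^5 / 21909 = 20.938
v = 6.7 mL / 20.938 = 0.320 mL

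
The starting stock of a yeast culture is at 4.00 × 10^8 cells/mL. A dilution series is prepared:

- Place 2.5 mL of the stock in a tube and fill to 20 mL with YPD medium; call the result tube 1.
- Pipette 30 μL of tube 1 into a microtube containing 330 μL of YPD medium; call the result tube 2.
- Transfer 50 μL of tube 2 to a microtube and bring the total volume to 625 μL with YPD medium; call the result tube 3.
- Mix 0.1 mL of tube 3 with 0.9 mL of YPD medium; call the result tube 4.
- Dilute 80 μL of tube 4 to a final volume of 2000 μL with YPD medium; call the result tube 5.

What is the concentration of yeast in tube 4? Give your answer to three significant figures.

Step 1: 2.5 mL brought to 20 mL → factor 20/2.5 = 8
Step 2: 30 μL + 330 μL = 360 μL total → factor 360/30 = 12
Step 3: 50 μL brought to 625 μL → factor 625/50 = 12.5
Step 4: 0.1 mL + 0.9 mL = 1 mL total → factor 1/0.1 = 10
Dilution factor through tube 4 = 8 × 12 × 12.5 × 10 = 12000
[tube 4] = 4.00 × 10^8 cells/mL / 12000 = 3.33 × 10^4 cells/mL

3.33 × 10^4 cells/mL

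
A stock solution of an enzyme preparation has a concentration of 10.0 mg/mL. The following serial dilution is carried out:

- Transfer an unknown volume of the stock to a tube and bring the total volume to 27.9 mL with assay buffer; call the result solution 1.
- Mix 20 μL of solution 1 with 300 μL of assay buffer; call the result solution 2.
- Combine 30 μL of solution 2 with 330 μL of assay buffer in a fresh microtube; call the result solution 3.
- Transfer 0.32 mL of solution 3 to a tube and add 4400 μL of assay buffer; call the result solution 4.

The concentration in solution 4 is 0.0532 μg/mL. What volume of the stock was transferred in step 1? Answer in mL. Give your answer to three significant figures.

Step 1: v brought to 27.9 mL → factor = 27.9 mL/v
Step 2: 20 μL + 300 μL = 320 μL total → factor 320/20 = 16
Step 3: 30 μL + 330 μL = 360 μL total → factor 360/30 = 12
Step 4: 0.32 mL + 4400 μL = 4.72 mL total → factor 4.72/0.32 = 14.75
Product of known-step factors = 2832
Overall factor = 10.0 mg/mL / (0.0532 μg/mL) = 1.8797 × 10^5
Step-1 factor = 1.8797 × 10^5 / 2832 = 66.374
v = 27.9 mL / 66.374 = 0.420 mL

0.420 mL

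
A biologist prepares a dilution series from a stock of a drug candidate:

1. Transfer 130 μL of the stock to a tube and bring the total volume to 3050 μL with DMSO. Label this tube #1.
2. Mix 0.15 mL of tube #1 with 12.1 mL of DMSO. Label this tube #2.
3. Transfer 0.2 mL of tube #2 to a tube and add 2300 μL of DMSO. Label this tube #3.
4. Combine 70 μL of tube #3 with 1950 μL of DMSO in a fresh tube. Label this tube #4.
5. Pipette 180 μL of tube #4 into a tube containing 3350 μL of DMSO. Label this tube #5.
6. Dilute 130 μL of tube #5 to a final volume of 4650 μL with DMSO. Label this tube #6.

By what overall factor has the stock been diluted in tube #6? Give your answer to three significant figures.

Step 1: 130 μL brought to 3050 μL → factor 3050/130 = 23.462
Step 2: 0.15 mL + 12.1 mL = 12.25 mL total → factor 12.25/0.15 = 81.667
Step 3: 0.2 mL + 2300 μL = 2.5 mL total → factor 2.5/0.2 = 12.5
Step 4: 70 μL + 1950 μL = 2020 μL total → factor 2020/70 = 28.857
Step 5: 180 μL + 3350 μL = 3530 μL total → factor 3530/180 = 19.611
Step 6: 130 μL brought to 4650 μL → factor 4650/130 = 35.769
Overall dilution factor = 23.462 × 81.667 × 12.5 × 28.857 × 19.611 × 35.769 = 4.8482 × 10^8

4.85 × 10^8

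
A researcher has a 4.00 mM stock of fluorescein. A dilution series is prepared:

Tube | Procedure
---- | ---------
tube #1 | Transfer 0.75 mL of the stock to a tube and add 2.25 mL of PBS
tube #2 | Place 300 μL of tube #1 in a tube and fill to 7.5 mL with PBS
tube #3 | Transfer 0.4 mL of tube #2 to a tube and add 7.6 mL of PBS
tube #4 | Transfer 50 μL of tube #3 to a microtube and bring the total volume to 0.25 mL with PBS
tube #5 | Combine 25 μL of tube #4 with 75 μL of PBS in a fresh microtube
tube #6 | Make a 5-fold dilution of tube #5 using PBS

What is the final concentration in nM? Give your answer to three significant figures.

Step 1: 0.75 mL + 2.25 mL = 3 mL total → factor 3/0.75 = 4
Step 2: 300 μL brought to 7.5 mL → factor 7500/300 = 25
Step 3: 0.4 mL + 7.6 mL = 8 mL total → factor 8/0.4 = 20
Step 4: 50 μL brought to 0.25 mL → factor 250/50 = 5
Step 5: 25 μL + 75 μL = 100 μL total → factor 100/25 = 4
Step 6: 5-fold → factor 5
Overall dilution factor = 4 × 25 × 20 × 5 × 4 × 5 = 2 × 10^5
Final = 4.00 mM / 2 × 10^5 = 2.000 × 10^-5 mM = 20.0 nM

20.0 nM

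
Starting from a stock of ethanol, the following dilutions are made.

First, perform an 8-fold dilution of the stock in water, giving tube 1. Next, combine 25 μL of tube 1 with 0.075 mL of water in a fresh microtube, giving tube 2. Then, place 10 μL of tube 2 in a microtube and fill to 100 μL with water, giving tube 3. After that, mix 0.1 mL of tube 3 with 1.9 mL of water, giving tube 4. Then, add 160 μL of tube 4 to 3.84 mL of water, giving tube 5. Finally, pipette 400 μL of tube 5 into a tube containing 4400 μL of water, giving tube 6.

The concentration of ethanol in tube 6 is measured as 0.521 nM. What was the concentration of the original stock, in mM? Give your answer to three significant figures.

1.00 mM

Step 1: 8-fold → factor 8
Step 2: 25 μL + 0.075 mL = 100 μL total → factor 100/25 = 4
Step 3: 10 μL brought to 100 μL → factor 100/10 = 10
Step 4: 0.1 mL + 1.9 mL = 2 mL total → factor 2/0.1 = 20
Step 5: 160 μL + 3.84 mL = 4000 μL total → factor 4000/160 = 25
Step 6: 400 μL + 4400 μL = 4800 μL total → factor 4800/400 = 12
Overall dilution factor = 8 × 4 × 10 × 20 × 25 × 12 = 1.92 × 10^6
Stock = 0.521 nM × 1.92 × 10^6 = 1.000 × 10^6 nM = 1.00 mM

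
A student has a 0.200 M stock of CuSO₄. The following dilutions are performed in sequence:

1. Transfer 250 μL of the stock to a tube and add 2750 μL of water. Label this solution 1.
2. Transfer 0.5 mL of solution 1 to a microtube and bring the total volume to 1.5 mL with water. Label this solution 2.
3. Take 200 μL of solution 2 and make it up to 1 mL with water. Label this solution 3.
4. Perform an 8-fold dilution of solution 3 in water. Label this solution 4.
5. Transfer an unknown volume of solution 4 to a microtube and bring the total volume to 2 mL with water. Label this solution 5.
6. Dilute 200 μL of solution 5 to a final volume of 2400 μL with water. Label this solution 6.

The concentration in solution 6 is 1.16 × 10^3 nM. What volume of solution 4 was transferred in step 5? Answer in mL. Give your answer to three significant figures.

0.200 mL

Step 1: 250 μL + 2750 μL = 3000 μL total → factor 3000/250 = 12
Step 2: 0.5 mL brought to 1.5 mL → factor 1.5/0.5 = 3
Step 3: 200 μL brought to 1 mL → factor 1000/200 = 5
Step 4: 8-fold → factor 8
Step 5: v brought to 2 mL → factor = 2 mL/v
Step 6: 200 μL brought to 2400 μL → factor 2400/200 = 12
Product of known-step factors = 17280
Overall factor = 0.200 M / (1.16 × 10^3 nM) = 1.7241 × 10^5
Step-5 factor = 1.7241 × 10^5 / 17280 = 9.9777
v = 2 mL / 9.9777 = 0.200 mL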